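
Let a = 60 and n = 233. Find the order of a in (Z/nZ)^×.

116

By Lagrange's theorem, ord_233(60) divides φ(233) = 233 − 1 = 232 = 2^3 · 29.
Divisors of 232: 1, 2, 4, 8, 29, 58, 116, 232.
Check 60^d mod 233 for each divisor in increasing order:
60^1 ≡ 60 (mod 233)
60^2 ≡ 105 (mod 233)
60^4 ≡ 74 (mod 233)
60^8 ≡ 117 (mod 233)
60^29 ≡ 89 (mod 233)
60^58 ≡ 232 (mod 233)
60^116 ≡ 1 (mod 233) ✓
Hence ord(60) = 116.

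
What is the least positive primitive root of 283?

3

φ(283) = 283 − 1 = 282 = 2 · 3 · 47.
g is a primitive root iff g^(282/q) ≢ 1 (mod 283) for each prime q ∈ {2, 3, 47}.
g = 2: 2^141 ≡ 282; 2^94 ≡ 1 — hits 1, so not a primitive root.
g = 3: 3^141 ≡ 282; 3^94 ≡ 238; 3^6 ≡ 163 — none is 1, so 3 is a primitive root.
The smallest primitive root modulo 283 is 3.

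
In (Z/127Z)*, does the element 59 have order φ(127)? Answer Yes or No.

φ(127) = 127 − 1 = 126 = 2 · 3^2 · 7.
59 is a primitive root mod 127 iff 59^(φ(127)/q) ≢ 1 for every prime q | φ(127), i.e. q ∈ {2, 3, 7}.
59^63 ≡ 126 (mod 127)  [q = 2: ≢ 1 ✓]
59^42 ≡ 19 (mod 127)  [q = 3: ≢ 1 ✓]
59^18 ≡ 1 (mod 127)  [q = 7: ≡ 1 ✗]
The check at q = 7 fails, so 59 generates a proper subgroup.

No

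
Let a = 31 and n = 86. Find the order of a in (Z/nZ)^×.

The order of 31 must divide φ(86) = φ(2)·φ(43) = 1·42 = 42 = 2 · 3 · 7.
Divisors of 42: 1, 2, 3, 6, 7, 14, 21, 42.
Compute 31^d (mod 86) for the divisors d until we hit 1:
31^1 ≡ 31 (mod 86)
31^2 ≡ 15 (mod 86)
31^3 ≡ 35 (mod 86)
31^6 ≡ 21 (mod 86)
31^7 ≡ 49 (mod 86)
31^14 ≡ 79 (mod 86)
31^21 ≡ 1 (mod 86) ✓
So ord_86(31) = 21.

21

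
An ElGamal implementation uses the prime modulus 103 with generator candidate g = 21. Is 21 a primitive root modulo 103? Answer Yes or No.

Yes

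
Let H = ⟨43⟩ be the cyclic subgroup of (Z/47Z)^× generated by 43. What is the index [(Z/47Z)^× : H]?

The order of 43 must divide φ(47) = 47 − 1 = 46 = 2 · 23.
Divisors of 46: 1, 2, 23, 46.
Compute 43^d (mod 47) for the divisors d until we hit 1:
43^1 ≡ 43
43^2 ≡ 16
43^23 ≡ 46
43^46 ≡ 1
So ord_47(43) = 46, hence |⟨43⟩| = 46.
The index is φ(47) / ord(43) = 46 / 46 = 1.

1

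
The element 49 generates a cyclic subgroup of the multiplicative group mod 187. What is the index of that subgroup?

4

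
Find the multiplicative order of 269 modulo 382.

Since 269 ∈ (Z/382Z)^×, its order divides φ(382) = φ(2)·φ(191) = 1·190 = 190 = 2 · 5 · 19.
Divisors of 190: 1, 2, 5, 10, 19, 38, 95, 190.
Check 269^d mod 382 for each divisor in increasing order:
269^1 ≡ 269
269^2 ≡ 163
269^5 ≡ 223
269^10 ≡ 69
269^19 ≡ 39
269^38 ≡ 375
269^95 ≡ 1
Therefore the multiplicative order of 269 modulo 382 is 95.

95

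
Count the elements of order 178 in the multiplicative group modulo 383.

0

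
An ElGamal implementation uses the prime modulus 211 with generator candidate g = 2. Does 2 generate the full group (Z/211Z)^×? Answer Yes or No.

Yes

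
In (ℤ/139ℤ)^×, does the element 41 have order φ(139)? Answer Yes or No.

No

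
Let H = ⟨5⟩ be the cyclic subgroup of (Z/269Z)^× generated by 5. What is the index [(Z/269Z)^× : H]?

4

The order of 5 must divide φ(269) = 269 − 1 = 268 = 2^2 · 67.
Divisors of 268: 1, 2, 4, 67, 134, 268.
Check 5^d mod 269 for each divisor in increasing order:
5^1 ≡ 5
5^2 ≡ 25
5^4 ≡ 87
5^67 ≡ 1
So ord_269(5) = 67, hence |⟨5⟩| = 67.
Index = |(Z/269Z)^×| / |⟨5⟩| = 268 / 67 = 4.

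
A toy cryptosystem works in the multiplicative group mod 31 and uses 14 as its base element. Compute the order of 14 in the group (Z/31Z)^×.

15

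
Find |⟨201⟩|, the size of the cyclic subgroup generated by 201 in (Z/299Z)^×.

132

Since 201 ∈ (Z/299Z)^×, its order divides φ(299) = φ(13·23) = (13−1)·(23−1) = 12·22 = 264 = 2^3 · 3 · 11.
Divisors of 264: 1, 2, 3, 4, 6, 8, 11, 12, 22, 24, 33, 44, 66, 88, 132, 264.
Check 201^d mod 299 for each divisor in increasing order:
201^1 ≡ 201 (mod 299)
201^2 ≡ 36 (mod 299)
201^3 ≡ 60 (mod 299)
201^4 ≡ 100 (mod 299)
201^6 ≡ 12 (mod 299)
201^8 ≡ 133 (mod 299)
201^11 ≡ 206 (mod 299)
201^12 ≡ 144 (mod 299)
201^22 ≡ 277 (mod 299)
201^24 ≡ 105 (mod 299)
201^33 ≡ 252 (mod 299)
201^44 ≡ 185 (mod 299)
201^66 ≡ 116 (mod 299)
201^88 ≡ 139 (mod 299)
201^132 ≡ 1 (mod 299) ✓
So ord_299(201) = 132.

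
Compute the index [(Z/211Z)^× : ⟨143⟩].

ord(143) | φ(211) = 211 − 1 = 210 = 2 · 3 · 5 · 7.
Divisors of 210: 1, 2, 3, 5, 6, 7, 10, 14, 15, 21, 30, 35, 42, 70, 105, 210.
Test each divisor d:
143^1 ≡ 143
143^2 ≡ 193
143^3 ≡ 169
143^5 ≡ 123
143^6 ≡ 76
143^7 ≡ 107
143^10 ≡ 148
143^14 ≡ 55
143^15 ≡ 58
143^21 ≡ 188
143^30 ≡ 199
143^35 ≡ 1
The order of 143 is 35, so the subgroup it generates has 35 elements.
[(Z/211Z)^× : ⟨143⟩] = 210/35 = 6.

6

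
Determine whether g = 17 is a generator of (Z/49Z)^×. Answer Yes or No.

Yes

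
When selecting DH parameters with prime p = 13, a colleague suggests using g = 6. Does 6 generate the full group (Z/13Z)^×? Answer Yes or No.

φ(13) = 13 − 1 = 12 = 2^2 · 3.
An element g generates (Z/13Z)^× iff g^(12/q) ≢ 1 (mod 13) for each prime q ∈ {2, 3}.
6^6 ≡ 12 (mod 13)  [q = 2: ≢ 1 ✓]
6^4 ≡ 9 (mod 13)  [q = 3: ≢ 1 ✓]
None equal 1, so ord_13(6) = 12: 6 is a primitive root.

Yes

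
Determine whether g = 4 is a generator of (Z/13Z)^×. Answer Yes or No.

No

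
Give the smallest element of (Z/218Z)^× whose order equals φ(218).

11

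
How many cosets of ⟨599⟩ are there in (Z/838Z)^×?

2

By Lagrange's theorem, ord_838(599) divides φ(838) = φ(2)·φ(419) = 1·418 = 418 = 2 · 11 · 19.
Divisors of 418: 1, 2, 11, 19, 22, 38, 209, 418.
Evaluate successive powers at the divisors of 418:
599^1 ≡ 599 (mod 838)
599^2 ≡ 137 (mod 838)
599^11 ≡ 107 (mod 838)
599^19 ≡ 719 (mod 838)
599^22 ≡ 555 (mod 838)
599^38 ≡ 753 (mod 838)
599^209 ≡ 1 (mod 838) ✓
So ord_838(599) = 209, hence |⟨599⟩| = 209.
The index is φ(838) / ord(599) = 418 / 209 = 2.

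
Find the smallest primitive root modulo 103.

φ(103) = 103 − 1 = 102 = 2 · 3 · 17.
Test candidates g = 2, 3, … against the prime factors q ∈ {2, 3, 17} of φ(103): g is a generator iff g^(102/q) ≢ 1 for every such q.
g = 2: 2^51 ≡ 1 — hits 1, so not a primitive root.
g = 3: 3^51 ≡ 102; 3^34 ≡ 1 — hits 1, so not a primitive root.
g = 4: 4^51 ≡ 1 — hits 1, so not a primitive root.
g = 5: 5^51 ≡ 102; 5^34 ≡ 56; 5^6 ≡ 72 — none is 1, so 5 is a primitive root.
The smallest primitive root modulo 103 is 5.

5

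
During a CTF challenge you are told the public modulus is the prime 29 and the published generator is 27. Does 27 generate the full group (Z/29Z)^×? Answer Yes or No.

φ(29) = 29 − 1 = 28 = 2^2 · 7.
An element g generates (Z/29Z)^× iff g^(28/q) ≢ 1 (mod 29) for each prime q ∈ {2, 7}.
27^14 ≡ 28 (mod 29)  [q = 2: ≢ 1 ✓]
27^4 ≡ 16 (mod 29)  [q = 7: ≢ 1 ✓]
Every test exponent gives a nontrivial residue, hence 27 generates the full group.

Yes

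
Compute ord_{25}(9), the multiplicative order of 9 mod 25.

10

ord(9) | φ(25) = φ(5^2) = 5·(5−1) = 20 = 2^2 · 5.
Divisors of 20: 1, 2, 4, 5, 10, 20.
Test each divisor d:
9^1 ≡ 9
9^2 ≡ 6
9^4 ≡ 11
9^5 ≡ 24
9^10 ≡ 1
The smallest such exponent is 10, so the order of 9 is 10.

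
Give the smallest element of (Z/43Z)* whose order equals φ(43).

3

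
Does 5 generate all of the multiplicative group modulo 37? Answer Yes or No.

Yes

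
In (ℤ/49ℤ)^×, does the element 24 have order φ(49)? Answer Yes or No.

φ(49) = φ(7^2) = 7·(7−1) = 42 = 2 · 3 · 7.
It suffices to check that the order of 24 is not a proper divisor of 42: compute 24^(42/q) for q ∈ {2, 3, 7}.
24^21 ≡ 48 (mod 49)  [q = 2: ≢ 1 ✓]
24^14 ≡ 30 (mod 49)  [q = 3: ≢ 1 ✓]
24^6 ≡ 36 (mod 49)  [q = 7: ≢ 1 ✓]
All checks pass, so 24 has order 42 and is a primitive root modulo 49.

Yes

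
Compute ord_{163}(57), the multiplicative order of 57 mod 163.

By Lagrange's theorem, ord_163(57) divides φ(163) = 163 − 1 = 162 = 2 · 3^4.
Divisors of 162: 1, 2, 3, 6, 9, 18, 27, 54, 81, 162.
Check 57^d mod 163 for each divisor in increasing order:
57^1 ≡ 57 (mod 163)
57^2 ≡ 152 (mod 163)
57^3 ≡ 25 (mod 163)
57^6 ≡ 136 (mod 163)
57^9 ≡ 140 (mod 163)
57^18 ≡ 40 (mod 163)
57^27 ≡ 58 (mod 163)
57^54 ≡ 104 (mod 163)
57^81 ≡ 1 (mod 163) ✓
The smallest such exponent is 81, so the order of 57 is 81.

81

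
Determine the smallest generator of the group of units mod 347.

2

φ(347) = 347 − 1 = 346 = 2 · 173.
Test candidates g = 2, 3, … against the prime factors q ∈ {2, 173} of φ(347): g is a generator iff g^(346/q) ≢ 1 for every such q.
g = 2: 2^173 ≡ 346; 2^2 ≡ 4 — none is 1, so 2 is a primitive root.
The smallest primitive root modulo 347 is 2.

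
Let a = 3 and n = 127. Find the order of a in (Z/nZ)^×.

126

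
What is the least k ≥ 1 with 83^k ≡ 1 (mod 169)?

ord(83) | φ(169) = φ(13^2) = 13·(13−1) = 156 = 2^2 · 3 · 13.
Divisors of 156: 1, 2, 3, 4, 6, 12, 13, 26, 39, 52, 78, 156.
Check 83^d mod 169 for each divisor in increasing order:
83^1 ≡ 83 (mod 169)
83^2 ≡ 129 (mod 169)
83^3 ≡ 60 (mod 169)
83^4 ≡ 79 (mod 169)
83^6 ≡ 51 (mod 169)
83^12 ≡ 66 (mod 169)
83^13 ≡ 70 (mod 169)
83^26 ≡ 168 (mod 169)
83^39 ≡ 99 (mod 169)
83^52 ≡ 1 (mod 169) ✓
Therefore the multiplicative order of 83 modulo 169 is 52.

52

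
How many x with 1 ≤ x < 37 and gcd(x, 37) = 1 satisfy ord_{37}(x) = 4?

φ(37) = 37 − 1 = 36 = 2^2 · 3^2.
(Z/37Z)^× is cyclic (|G| = 36); a cyclic group of order m has exactly φ(d) elements of each order d | m, and none otherwise.
4 = 2^2 divides 36, and φ(4) = 2.

2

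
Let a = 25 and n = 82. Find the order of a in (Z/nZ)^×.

10

Since 25 ∈ (Z/82Z)^×, its order divides φ(82) = φ(2)·φ(41) = 1·40 = 40 = 2^3 · 5.
Divisors of 40: 1, 2, 4, 5, 8, 10, 20, 40.
Compute 25^d (mod 82) for the divisors d until we hit 1:
25^1 ≡ 25 (mod 82)
25^2 ≡ 51 (mod 82)
25^4 ≡ 59 (mod 82)
25^5 ≡ 81 (mod 82)
25^8 ≡ 37 (mod 82)
25^10 ≡ 1 (mod 82) ✓
The smallest such exponent is 10, so the order of 25 is 10.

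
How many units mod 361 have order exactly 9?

φ(361) = φ(19^2) = 19·(19−1) = 342 = 2 · 3^2 · 19.
Since (Z/361Z)^× is cyclic of order 342, the number of elements of order d is φ(d) when d | 342 and 0 otherwise.
9 = 3^2 divides 342, and φ(9) = 6.

6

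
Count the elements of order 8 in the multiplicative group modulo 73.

φ(73) = 73 − 1 = 72 = 2^3 · 3^2.
In a cyclic group of order 72, there are φ(d) elements of order d for each divisor d of 72, and zero for non-divisors.
8 = 2^3 divides 72, and φ(8) = 4.

4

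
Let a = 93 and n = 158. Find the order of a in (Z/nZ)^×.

ord(93) | φ(158) = φ(2)·φ(79) = 1·78 = 78 = 2 · 3 · 13.
Divisors of 78: 1, 2, 3, 6, 13, 26, 39, 78.
Evaluate successive powers at the divisors of 78:
93^1 ≡ 93
93^2 ≡ 117
93^3 ≡ 137
93^6 ≡ 125
93^13 ≡ 157
93^26 ≡ 1
The smallest such exponent is 26, so the order of 93 is 26.

26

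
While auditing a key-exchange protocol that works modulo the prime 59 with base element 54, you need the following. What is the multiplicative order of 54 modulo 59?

58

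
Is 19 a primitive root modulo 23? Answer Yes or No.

Yes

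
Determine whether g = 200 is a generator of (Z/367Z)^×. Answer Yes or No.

φ(367) = 367 − 1 = 366 = 2 · 3 · 61.
It suffices to check that the order of 200 is not a proper divisor of 366: compute 200^(366/q) for q ∈ {2, 3, 61}.
200^183 ≡ 1 (mod 367)  [q = 2: ≡ 1 ✗]
200^122 ≡ 1 (mod 367)  [q = 3: ≡ 1 ✗]
200^6 ≡ 340 (mod 367)  [q = 61: ≢ 1 ✓]
200^183 ≡ 1 shows ord(200) | 183, strictly less than φ(367); not a primitive root.

No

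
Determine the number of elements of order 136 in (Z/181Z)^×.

0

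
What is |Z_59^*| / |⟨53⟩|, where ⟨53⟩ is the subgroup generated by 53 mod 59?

2

The order of 53 must divide φ(59) = 59 − 1 = 58 = 2 · 29.
Divisors of 58: 1, 2, 29, 58.
Evaluate successive powers at the divisors of 58:
53^1 ≡ 53 (mod 59)
53^2 ≡ 36 (mod 59)
53^29 ≡ 1 (mod 59) ✓
Thus |⟨53⟩| = ord(53) = 29.
[(Z/59Z)^× : ⟨53⟩] = 58/29 = 2.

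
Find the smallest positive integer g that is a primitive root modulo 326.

3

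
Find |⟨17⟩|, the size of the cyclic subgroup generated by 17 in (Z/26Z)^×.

6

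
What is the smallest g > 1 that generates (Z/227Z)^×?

2

φ(227) = 227 − 1 = 226 = 2 · 113.
Test candidates g = 2, 3, … against the prime factors q ∈ {2, 113} of φ(227): g is a generator iff g^(226/q) ≢ 1 for every such q.
g = 2: 2^113 ≡ 226; 2^2 ≡ 4 — none is 1, so 2 is a primitive root.
The smallest primitive root modulo 227 is 2.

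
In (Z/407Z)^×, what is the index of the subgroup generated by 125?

6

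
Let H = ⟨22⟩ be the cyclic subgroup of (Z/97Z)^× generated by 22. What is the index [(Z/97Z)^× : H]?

24

Since 22 ∈ (Z/97Z)^×, its order divides φ(97) = 97 − 1 = 96 = 2^5 · 3.
Divisors of 96: 1, 2, 3, 4, 6, 8, 12, 16, 24, 32, 48, 96.
Check 22^d mod 97 for each divisor in increasing order:
22^1 ≡ 22 (mod 97)
22^2 ≡ 96 (mod 97)
22^3 ≡ 75 (mod 97)
22^4 ≡ 1 (mod 97) ✓
Thus |⟨22⟩| = ord(22) = 4.
Index = |(Z/97Z)^×| / |⟨22⟩| = 96 / 4 = 24.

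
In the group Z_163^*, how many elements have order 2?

φ(163) = 163 − 1 = 162 = 2 · 3^4.
(Z/163Z)^× is cyclic (|G| = 162); a cyclic group of order m has exactly φ(d) elements of each order d | m, and none otherwise.
2 | 162, and φ(2) = 2 − 1 = 1.

1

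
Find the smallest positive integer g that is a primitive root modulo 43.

φ(43) = 43 − 1 = 42 = 2 · 3 · 7.
Test candidates g = 2, 3, … against the prime factors q ∈ {2, 3, 7} of φ(43): g is a generator iff g^(42/q) ≢ 1 for every such q.
g = 2: 2^21 ≡ 42; 2^14 ≡ 1 — hits 1, so not a primitive root.
g = 3: 3^21 ≡ 42; 3^14 ≡ 36; 3^6 ≡ 41 — none is 1, so 3 is a primitive root.
The smallest primitive root modulo 43 is 3.

3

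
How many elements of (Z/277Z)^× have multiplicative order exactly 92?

44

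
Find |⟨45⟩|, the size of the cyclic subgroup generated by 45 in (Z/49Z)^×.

42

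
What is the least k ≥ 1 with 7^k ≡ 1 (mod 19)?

3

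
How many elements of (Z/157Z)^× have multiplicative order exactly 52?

24

φ(157) = 157 − 1 = 156 = 2^2 · 3 · 13.
Since (Z/157Z)^× is cyclic of order 156, the number of elements of order d is φ(d) when d | 156 and 0 otherwise.
52 = 2^2 · 13 divides 156, and φ(52) = 24.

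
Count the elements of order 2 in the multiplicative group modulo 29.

1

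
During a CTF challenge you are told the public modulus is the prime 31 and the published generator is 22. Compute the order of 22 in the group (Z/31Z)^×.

30

The order of 22 must divide φ(31) = 31 − 1 = 30 = 2 · 3 · 5.
Divisors of 30: 1, 2, 3, 5, 6, 10, 15, 30.
Compute 22^d (mod 31) for the divisors d until we hit 1:
22^1 ≡ 22 (mod 31)
22^2 ≡ 19 (mod 31)
22^3 ≡ 15 (mod 31)
22^5 ≡ 6 (mod 31)
22^6 ≡ 8 (mod 31)
22^10 ≡ 5 (mod 31)
22^15 ≡ 30 (mod 31)
22^30 ≡ 1 (mod 31) ✓
Hence ord(22) = 30.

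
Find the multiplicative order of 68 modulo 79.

ord(68) | φ(79) = 79 − 1 = 78 = 2 · 3 · 13.
Divisors of 78: 1, 2, 3, 6, 13, 26, 39, 78.
Evaluate successive powers at the divisors of 78:
68^1 ≡ 68 (mod 79)
68^2 ≡ 42 (mod 79)
68^3 ≡ 12 (mod 79)
68^6 ≡ 65 (mod 79)
68^13 ≡ 56 (mod 79)
68^26 ≡ 55 (mod 79)
68^39 ≡ 78 (mod 79)
68^78 ≡ 1 (mod 79) ✓
Therefore the multiplicative order of 68 modulo 79 is 78.

78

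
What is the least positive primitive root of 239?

7

φ(239) = 239 − 1 = 238 = 2 · 7 · 17.
Test candidates g = 2, 3, … against the prime factors q ∈ {2, 7, 17} of φ(239): g is a generator iff g^(238/q) ≢ 1 for every such q.
g = 2: 2^119 ≡ 1 — hits 1, so not a primitive root.
g = 3: 3^119 ≡ 1 — hits 1, so not a primitive root.
g = 4: 4^119 ≡ 1 — hits 1, so not a primitive root.
g = 5: 5^119 ≡ 1 — hits 1, so not a primitive root.
g = 6: 6^119 ≡ 1 — hits 1, so not a primitive root.
g = 7: 7^119 ≡ 238; 7^34 ≡ 24; 7^14 ≡ 211 — none is 1, so 7 is a primitive root.
Hence the least primitive root of 239 is 7.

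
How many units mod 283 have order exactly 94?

46

φ(283) = 283 − 1 = 282 = 2 · 3 · 47.
Since (Z/283Z)^× is cyclic of order 282, the number of elements of order d is φ(d) when d | 282 and 0 otherwise.
94 = 2 · 47 divides 282, and φ(94) = 46.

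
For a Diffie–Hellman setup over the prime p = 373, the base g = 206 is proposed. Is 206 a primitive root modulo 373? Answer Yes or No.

No

φ(373) = 373 − 1 = 372 = 2^2 · 3 · 31.
It suffices to check that the order of 206 is not a proper divisor of 372: compute 206^(372/q) for q ∈ {2, 3, 31}.
206^186 ≡ 372 (mod 373)  [q = 2: ≢ 1 ✓]
206^124 ≡ 1 (mod 373)  [q = 3: ≡ 1 ✗]
206^12 ≡ 75 (mod 373)  [q = 31: ≢ 1 ✓]
The check at q = 3 fails, so 206 generates a proper subgroup.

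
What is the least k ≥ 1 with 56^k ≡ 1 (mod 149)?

148

The order of 56 must divide φ(149) = 149 − 1 = 148 = 2^2 · 37.
Divisors of 148: 1, 2, 4, 37, 74, 148.
Compute 56^d (mod 149) for the divisors d until we hit 1:
56^1 ≡ 56
56^2 ≡ 7
56^4 ≡ 49
56^37 ≡ 105
56^74 ≡ 148
56^148 ≡ 1
The smallest such exponent is 148, so the order of 56 is 148.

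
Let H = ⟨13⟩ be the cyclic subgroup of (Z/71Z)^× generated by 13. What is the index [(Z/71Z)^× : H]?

1

The order of 13 must divide φ(71) = 71 − 1 = 70 = 2 · 5 · 7.
Divisors of 70: 1, 2, 5, 7, 10, 14, 35, 70.
Test each divisor d:
13^1 ≡ 13 (mod 71)
13^2 ≡ 27 (mod 71)
13^5 ≡ 34 (mod 71)
13^7 ≡ 66 (mod 71)
13^10 ≡ 20 (mod 71)
13^14 ≡ 25 (mod 71)
13^35 ≡ 70 (mod 71)
13^70 ≡ 1 (mod 71) ✓
Thus |⟨13⟩| = ord(13) = 70.
[(Z/71Z)^× : ⟨13⟩] = 70/70 = 1.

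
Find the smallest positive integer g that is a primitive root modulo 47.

φ(47) = 47 − 1 = 46 = 2 · 23.
g is a primitive root iff g^(46/q) ≢ 1 (mod 47) for each prime q ∈ {2, 23}.
g = 2: 2^23 ≡ 1 — hits 1, so not a primitive root.
g = 3: 3^23 ≡ 1 — hits 1, so not a primitive root.
g = 4: 4^23 ≡ 1 — hits 1, so not a primitive root.
g = 5: 5^23 ≡ 46; 5^2 ≡ 25 — none is 1, so 5 is a primitive root.
The smallest primitive root modulo 47 is 5.

5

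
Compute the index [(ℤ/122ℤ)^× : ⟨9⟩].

12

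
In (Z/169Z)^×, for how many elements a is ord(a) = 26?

12

φ(169) = φ(13^2) = 13·(13−1) = 156 = 2^2 · 3 · 13.
(Z/169Z)^× is cyclic (|G| = 156); a cyclic group of order m has exactly φ(d) elements of each order d | m, and none otherwise.
26 = 2 · 13 divides 156, and φ(26) = 12.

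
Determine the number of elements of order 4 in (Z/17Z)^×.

2

φ(17) = 17 − 1 = 16 = 2^4.
Since (Z/17Z)^× is cyclic of order 16, the number of elements of order d is φ(d) when d | 16 and 0 otherwise.
4 = 2^2 divides 16, and φ(4) = 2.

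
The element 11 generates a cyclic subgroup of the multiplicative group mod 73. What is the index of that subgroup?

ord(11) | φ(73) = 73 − 1 = 72 = 2^3 · 3^2.
Divisors of 72: 1, 2, 3, 4, 6, 8, 9, 12, 18, 24, 36, 72.
Test each divisor d:
11^1 ≡ 11
11^2 ≡ 48
11^3 ≡ 17
11^4 ≡ 41
11^6 ≡ 70
11^8 ≡ 2
11^9 ≡ 22
11^12 ≡ 9
11^18 ≡ 46
11^24 ≡ 8
11^36 ≡ 72
11^72 ≡ 1
The order of 11 is 72, so the subgroup it generates has 72 elements.
[(Z/73Z)^× : ⟨11⟩] = 72/72 = 1.

1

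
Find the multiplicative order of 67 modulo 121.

Since 67 ∈ (Z/121Z)^×, its order divides φ(121) = φ(11^2) = 11·(11−1) = 110 = 2 · 5 · 11.
Divisors of 110: 1, 2, 5, 10, 11, 22, 55, 110.
Compute 67^d (mod 121) for the divisors d until we hit 1:
67^1 ≡ 67
67^2 ≡ 12
67^5 ≡ 89
67^10 ≡ 56
67^11 ≡ 1
So ord_121(67) = 11.

11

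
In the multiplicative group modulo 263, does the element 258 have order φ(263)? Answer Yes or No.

φ(263) = 263 − 1 = 262 = 2 · 131.
258 is a primitive root mod 263 iff 258^(φ(263)/q) ≢ 1 for every prime q | φ(263), i.e. q ∈ {2, 131}.
258^131 ≡ 1 (mod 263)  [q = 2: ≡ 1 ✗]
258^2 ≡ 25 (mod 263)  [q = 131: ≢ 1 ✓]
The check at q = 2 fails, so 258 generates a proper subgroup.

No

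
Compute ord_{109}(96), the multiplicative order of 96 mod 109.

108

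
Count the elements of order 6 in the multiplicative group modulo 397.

2

φ(397) = 397 − 1 = 396 = 2^2 · 3^2 · 11.
(Z/397Z)^× is cyclic (|G| = 396); a cyclic group of order m has exactly φ(d) elements of each order d | m, and none otherwise.
6 = 2 · 3 divides 396, and φ(6) = 2.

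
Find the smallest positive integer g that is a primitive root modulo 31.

3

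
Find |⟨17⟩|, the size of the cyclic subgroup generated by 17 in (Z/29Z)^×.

4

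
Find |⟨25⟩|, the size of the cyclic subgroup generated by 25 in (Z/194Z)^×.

48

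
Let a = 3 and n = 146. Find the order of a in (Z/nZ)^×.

12

By Lagrange's theorem, ord_146(3) divides φ(146) = φ(2)·φ(73) = 1·72 = 72 = 2^3 · 3^2.
Divisors of 72: 1, 2, 3, 4, 6, 8, 9, 12, 18, 24, 36, 72.
Compute 3^d (mod 146) for the divisors d until we hit 1:
3^1 ≡ 3 (mod 146)
3^2 ≡ 9 (mod 146)
3^3 ≡ 27 (mod 146)
3^4 ≡ 81 (mod 146)
3^6 ≡ 145 (mod 146)
3^8 ≡ 137 (mod 146)
3^9 ≡ 119 (mod 146)
3^12 ≡ 1 (mod 146) ✓
The smallest such exponent is 12, so the order of 3 is 12.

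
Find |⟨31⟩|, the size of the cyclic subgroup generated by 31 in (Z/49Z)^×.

6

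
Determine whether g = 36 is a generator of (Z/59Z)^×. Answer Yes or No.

No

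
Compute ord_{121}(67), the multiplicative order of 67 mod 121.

11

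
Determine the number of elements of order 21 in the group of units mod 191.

0

φ(191) = 191 − 1 = 190 = 2 · 5 · 19.
Since (Z/191Z)^× is cyclic of order 190, the number of elements of order d is φ(d) when d | 190 and 0 otherwise.
Since 21 ∤ 190, the count is 0.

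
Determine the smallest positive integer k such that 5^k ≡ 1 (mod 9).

ord(5) | φ(9) = φ(3^2) = 3·(3−1) = 6 = 2 · 3.
Divisors of 6: 1, 2, 3, 6.
Compute 5^d (mod 9) for the divisors d until we hit 1:
5^1 ≡ 5 (mod 9)
5^2 ≡ 7 (mod 9)
5^3 ≡ 8 (mod 9)
5^6 ≡ 1 (mod 9) ✓
The smallest such exponent is 6, so the order of 5 is 6.

6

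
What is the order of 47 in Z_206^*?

6

The order of 47 must divide φ(206) = φ(2)·φ(103) = 1·102 = 102 = 2 · 3 · 17.
Divisors of 102: 1, 2, 3, 6, 17, 34, 51, 102.
Compute 47^d (mod 206) for the divisors d until we hit 1:
47^1 ≡ 47
47^2 ≡ 149
47^3 ≡ 205
47^6 ≡ 1
Therefore the multiplicative order of 47 modulo 206 is 6.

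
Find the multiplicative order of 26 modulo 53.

By Lagrange's theorem, ord_53(26) divides φ(53) = 53 − 1 = 52 = 2^2 · 13.
Divisors of 52: 1, 2, 4, 13, 26, 52.
Compute 26^d (mod 53) for the divisors d until we hit 1:
26^1 ≡ 26 (mod 53)
26^2 ≡ 40 (mod 53)
26^4 ≡ 10 (mod 53)
26^13 ≡ 30 (mod 53)
26^26 ≡ 52 (mod 53)
26^52 ≡ 1 (mod 53) ✓
Therefore the multiplicative order of 26 modulo 53 is 52.

52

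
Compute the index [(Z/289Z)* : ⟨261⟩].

1

By Lagrange's theorem, ord_289(261) divides φ(289) = φ(17^2) = 17·(17−1) = 272 = 2^4 · 17.
Divisors of 272: 1, 2, 4, 8, 16, 17, 34, 68, 136, 272.
Compute 261^d (mod 289) for the divisors d until we hit 1:
261^1 ≡ 261 (mod 289)
261^2 ≡ 206 (mod 289)
261^4 ≡ 242 (mod 289)
261^8 ≡ 186 (mod 289)
261^16 ≡ 205 (mod 289)
261^17 ≡ 40 (mod 289)
261^34 ≡ 155 (mod 289)
261^68 ≡ 38 (mod 289)
261^136 ≡ 288 (mod 289)
261^272 ≡ 1 (mod 289) ✓
The order of 261 is 272, so the subgroup it generates has 272 elements.
The index is φ(289) / ord(261) = 272 / 272 = 1.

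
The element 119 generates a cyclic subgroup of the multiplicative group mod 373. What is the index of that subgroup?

12

ord(119) | φ(373) = 373 − 1 = 372 = 2^2 · 3 · 31.
Divisors of 372: 1, 2, 3, 4, 6, 12, 31, 62, 93, 124, 186, 372.
Check 119^d mod 373 for each divisor in increasing order:
119^1 ≡ 119
119^2 ≡ 360
119^3 ≡ 318
119^4 ≡ 169
119^6 ≡ 41
119^12 ≡ 189
119^31 ≡ 1
Thus |⟨119⟩| = ord(119) = 31.
[(Z/373Z)^× : ⟨119⟩] = 372/31 = 12.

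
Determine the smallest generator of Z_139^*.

φ(139) = 139 − 1 = 138 = 2 · 3 · 23.
g is a primitive root iff g^(138/q) ≢ 1 (mod 139) for each prime q ∈ {2, 3, 23}.
g = 2: 2^69 ≡ 138; 2^46 ≡ 96; 2^6 ≡ 64 — none is 1, so 2 is a primitive root.
So 2 is the smallest generator of (Z/139Z)^×.

2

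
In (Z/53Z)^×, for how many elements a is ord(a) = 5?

φ(53) = 53 − 1 = 52 = 2^2 · 13.
In a cyclic group of order 52, there are φ(d) elements of order d for each divisor d of 52, and zero for non-divisors.
Here 52 is not a multiple of 5, so there are no elements of order 5.

0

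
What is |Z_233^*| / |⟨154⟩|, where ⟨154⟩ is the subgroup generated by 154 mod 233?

Since 154 ∈ (Z/233Z)^×, its order divides φ(233) = 233 − 1 = 232 = 2^3 · 29.
Divisors of 232: 1, 2, 4, 8, 29, 58, 116, 232.
Compute 154^d (mod 233) for the divisors d until we hit 1:
154^1 ≡ 154
154^2 ≡ 183
154^4 ≡ 170
154^8 ≡ 8
154^29 ≡ 136
154^58 ≡ 89
154^116 ≡ 232
154^232 ≡ 1
So ord_233(154) = 232, hence |⟨154⟩| = 232.
Index = |(Z/233Z)^×| / |⟨154⟩| = 232 / 232 = 1.

1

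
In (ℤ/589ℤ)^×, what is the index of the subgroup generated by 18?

18

ord(18) | φ(589) = φ(19·31) = (19−1)·(31−1) = 18·30 = 540 = 2^2 · 3^3 · 5.
Divisors of 540: 1, 2, 3, 4, 5, 6, 9, 10, 12, 15, 18, 20, 27, 30, 36, 45, 54, 60, 90, 108, 135, 180, 270, 540.
Check 18^d mod 589 for each divisor in increasing order:
18^1 ≡ 18 (mod 589)
18^2 ≡ 324 (mod 589)
18^3 ≡ 531 (mod 589)
18^4 ≡ 134 (mod 589)
18^5 ≡ 56 (mod 589)
18^6 ≡ 419 (mod 589)
18^9 ≡ 436 (mod 589)
18^10 ≡ 191 (mod 589)
18^12 ≡ 39 (mod 589)
18^15 ≡ 94 (mod 589)
18^18 ≡ 438 (mod 589)
18^20 ≡ 552 (mod 589)
18^27 ≡ 132 (mod 589)
18^30 ≡ 1 (mod 589) ✓
So ord_589(18) = 30, hence |⟨18⟩| = 30.
Index = |(Z/589Z)^×| / |⟨18⟩| = 540 / 30 = 18.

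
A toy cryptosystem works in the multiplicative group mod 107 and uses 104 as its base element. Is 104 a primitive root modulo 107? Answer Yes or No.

Yes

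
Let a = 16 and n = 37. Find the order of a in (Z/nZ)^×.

The order of 16 must divide φ(37) = 37 − 1 = 36 = 2^2 · 3^2.
Divisors of 36: 1, 2, 3, 4, 6, 9, 12, 18, 36.
Compute 16^d (mod 37) for the divisors d until we hit 1:
16^1 ≡ 16
16^2 ≡ 34
16^3 ≡ 26
16^4 ≡ 9
16^6 ≡ 10
16^9 ≡ 1
Hence ord(16) = 9.

9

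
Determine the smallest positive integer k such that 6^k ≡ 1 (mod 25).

5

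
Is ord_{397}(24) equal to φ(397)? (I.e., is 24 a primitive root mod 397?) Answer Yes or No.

Yes

φ(397) = 397 − 1 = 396 = 2^2 · 3^2 · 11.
24 is a primitive root mod 397 iff 24^(φ(397)/q) ≢ 1 for every prime q | φ(397), i.e. q ∈ {2, 3, 11}.
24^198 ≡ 396 (mod 397)  [q = 2: ≢ 1 ✓]
24^132 ≡ 34 (mod 397)  [q = 3: ≢ 1 ✓]
24^36 ≡ 31 (mod 397)  [q = 11: ≢ 1 ✓]
None equal 1, so ord_397(24) = 396: 24 is a primitive root.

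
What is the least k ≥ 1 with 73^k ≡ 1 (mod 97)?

24

ord(73) | φ(97) = 97 − 1 = 96 = 2^5 · 3.
Divisors of 96: 1, 2, 3, 4, 6, 8, 12, 16, 24, 32, 48, 96.
Test each divisor d:
73^1 ≡ 73 (mod 97)
73^2 ≡ 91 (mod 97)
73^3 ≡ 47 (mod 97)
73^4 ≡ 36 (mod 97)
73^6 ≡ 75 (mod 97)
73^8 ≡ 35 (mod 97)
73^12 ≡ 96 (mod 97)
73^16 ≡ 61 (mod 97)
73^24 ≡ 1 (mod 97) ✓
Therefore the multiplicative order of 73 modulo 97 is 24.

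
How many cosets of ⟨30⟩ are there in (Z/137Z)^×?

2

ord(30) | φ(137) = 137 − 1 = 136 = 2^3 · 17.
Divisors of 136: 1, 2, 4, 8, 17, 34, 68, 136.
Compute 30^d (mod 137) for the divisors d until we hit 1:
30^1 ≡ 30 (mod 137)
30^2 ≡ 78 (mod 137)
30^4 ≡ 56 (mod 137)
30^8 ≡ 122 (mod 137)
30^17 ≡ 37 (mod 137)
30^34 ≡ 136 (mod 137)
30^68 ≡ 1 (mod 137) ✓
Thus |⟨30⟩| = ord(30) = 68.
Index = |(Z/137Z)^×| / |⟨30⟩| = 136 / 68 = 2.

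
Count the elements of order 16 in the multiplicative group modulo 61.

0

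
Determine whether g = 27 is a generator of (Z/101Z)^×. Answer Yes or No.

Yes

φ(101) = 101 − 1 = 100 = 2^2 · 5^2.
It suffices to check that the order of 27 is not a proper divisor of 100: compute 27^(100/q) for q ∈ {2, 5}.
27^50 ≡ 100 (mod 101)  [q = 2: ≢ 1 ✓]
27^20 ≡ 36 (mod 101)  [q = 5: ≢ 1 ✓]
None equal 1, so ord_101(27) = 100: 27 is a primitive root.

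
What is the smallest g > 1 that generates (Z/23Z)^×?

φ(23) = 23 − 1 = 22 = 2 · 11.
Test candidates g = 2, 3, … against the prime factors q ∈ {2, 11} of φ(23): g is a generator iff g^(22/q) ≢ 1 for every such q.
g = 2: 2^11 ≡ 1 — hits 1, so not a primitive root.
g = 3: 3^11 ≡ 1 — hits 1, so not a primitive root.
g = 4: 4^11 ≡ 1 — hits 1, so not a primitive root.
g = 5: 5^11 ≡ 22; 5^2 ≡ 2 — none is 1, so 5 is a primitive root.
Hence the least primitive root of 23 is 5.

5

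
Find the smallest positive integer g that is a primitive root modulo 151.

6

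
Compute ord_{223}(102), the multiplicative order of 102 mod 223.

222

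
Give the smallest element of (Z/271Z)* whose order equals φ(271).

6

φ(271) = 271 − 1 = 270 = 2 · 3^3 · 5.
Test candidates g = 2, 3, … against the prime factors q ∈ {2, 3, 5} of φ(271): g is a generator iff g^(270/q) ≢ 1 for every such q.
g = 2: 2^135 ≡ 1 — hits 1, so not a primitive root.
g = 3: 3^135 ≡ 270; 3^90 ≡ 1 — hits 1, so not a primitive root.
g = 4: 4^135 ≡ 1 — hits 1, so not a primitive root.
g = 5: 5^135 ≡ 1 — hits 1, so not a primitive root.
g = 6: 6^135 ≡ 270; 6^90 ≡ 242; 6^54 ≡ 10 — none is 1, so 6 is a primitive root.
Hence the least primitive root of 271 is 6.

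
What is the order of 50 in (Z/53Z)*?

Since 50 ∈ (Z/53Z)^×, its order divides φ(53) = 53 − 1 = 52 = 2^2 · 13.
Divisors of 52: 1, 2, 4, 13, 26, 52.
Check 50^d mod 53 for each divisor in increasing order:
50^1 ≡ 50
50^2 ≡ 9
50^4 ≡ 28
50^13 ≡ 23
50^26 ≡ 52
50^52 ≡ 1
Hence ord(50) = 52.

52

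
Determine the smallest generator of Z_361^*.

φ(361) = φ(19^2) = 19·(19−1) = 342 = 2 · 3^2 · 19.
Test candidates g = 2, 3, … against the prime factors q ∈ {2, 3, 19} of φ(361): g is a generator iff g^(342/q) ≢ 1 for every such q.
g = 2: 2^171 ≡ 360; 2^114 ≡ 292; 2^18 ≡ 58 — none is 1, so 2 is a primitive root.
Hence the least primitive root of 361 is 2.

2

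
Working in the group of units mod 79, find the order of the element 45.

39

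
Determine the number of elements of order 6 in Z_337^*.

φ(337) = 337 − 1 = 336 = 2^4 · 3 · 7.
In a cyclic group of order 336, there are φ(d) elements of order d for each divisor d of 336, and zero for non-divisors.
6 = 2 · 3 divides 336, and φ(6) = 2.

2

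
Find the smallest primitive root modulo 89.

φ(89) = 89 − 1 = 88 = 2^3 · 11.
g is a primitive root iff g^(88/q) ≢ 1 (mod 89) for each prime q ∈ {2, 11}.
g = 2: 2^44 ≡ 1 — hits 1, so not a primitive root.
g = 3: 3^44 ≡ 88; 3^8 ≡ 64 — none is 1, so 3 is a primitive root.
Hence the least primitive root of 89 is 3.

3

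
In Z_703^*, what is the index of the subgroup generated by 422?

18

By Lagrange's theorem, ord_703(422) divides φ(703) = φ(19·37) = (19−1)·(37−1) = 18·36 = 648 = 2^3 · 3^4.
Divisors of 648: 1, 2, 3, 4, 6, 8, 9, 12, 18, 24, 27, 36, 54, 72, 81, 108, 162, 216, 324, 648.
Compute 422^d (mod 703) for the divisors d until we hit 1:
422^1 ≡ 422 (mod 703)
422^2 ≡ 225 (mod 703)
422^3 ≡ 45 (mod 703)
422^4 ≡ 9 (mod 703)
422^6 ≡ 619 (mod 703)
422^8 ≡ 81 (mod 703)
422^9 ≡ 438 (mod 703)
422^12 ≡ 26 (mod 703)
422^18 ≡ 628 (mod 703)
422^24 ≡ 676 (mod 703)
422^27 ≡ 191 (mod 703)
422^36 ≡ 1 (mod 703) ✓
So ord_703(422) = 36, hence |⟨422⟩| = 36.
Index = |(Z/703Z)^×| / |⟨422⟩| = 648 / 36 = 18.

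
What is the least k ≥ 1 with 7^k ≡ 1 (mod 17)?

16

By Lagrange's theorem, ord_17(7) divides φ(17) = 17 − 1 = 16 = 2^4.
Divisors of 16: 1, 2, 4, 8, 16.
Compute 7^d (mod 17) for the divisors d until we hit 1:
7^1 ≡ 7 (mod 17)
7^2 ≡ 15 (mod 17)
7^4 ≡ 4 (mod 17)
7^8 ≡ 16 (mod 17)
7^16 ≡ 1 (mod 17) ✓
So ord_17(7) = 16.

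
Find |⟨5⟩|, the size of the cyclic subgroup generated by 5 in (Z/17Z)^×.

ord(5) | φ(17) = 17 − 1 = 16 = 2^4.
Divisors of 16: 1, 2, 4, 8, 16.
Test each divisor d:
5^1 ≡ 5 (mod 17)
5^2 ≡ 8 (mod 17)
5^4 ≡ 13 (mod 17)
5^8 ≡ 16 (mod 17)
5^16 ≡ 1 (mod 17) ✓
Hence ord(5) = 16.

16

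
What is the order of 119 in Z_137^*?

Since 119 ∈ (Z/137Z)^×, its order divides φ(137) = 137 − 1 = 136 = 2^3 · 17.
Divisors of 136: 1, 2, 4, 8, 17, 34, 68, 136.
Evaluate successive powers at the divisors of 136:
119^1 ≡ 119
119^2 ≡ 50
119^4 ≡ 34
119^8 ≡ 60
119^17 ≡ 1
So ord_137(119) = 17.

17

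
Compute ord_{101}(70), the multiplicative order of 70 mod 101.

Since 70 ∈ (Z/101Z)^×, its order divides φ(101) = 101 − 1 = 100 = 2^2 · 5^2.
Divisors of 100: 1, 2, 4, 5, 10, 20, 25, 50, 100.
Compute 70^d (mod 101) for the divisors d until we hit 1:
70^1 ≡ 70 (mod 101)
70^2 ≡ 52 (mod 101)
70^4 ≡ 78 (mod 101)
70^5 ≡ 6 (mod 101)
70^10 ≡ 36 (mod 101)
70^20 ≡ 84 (mod 101)
70^25 ≡ 100 (mod 101)
70^50 ≡ 1 (mod 101) ✓
Hence ord(70) = 50.

50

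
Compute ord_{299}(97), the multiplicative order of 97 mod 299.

132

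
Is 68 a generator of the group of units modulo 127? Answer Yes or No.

No

φ(127) = 127 − 1 = 126 = 2 · 3^2 · 7.
Test 68^(126/q) mod 127 for each prime factor q of 126:
68^63 ≡ 1 (mod 127)  [q = 2: ≡ 1 ✗]
68^42 ≡ 19 (mod 127)  [q = 3: ≢ 1 ✓]
68^18 ≡ 1 (mod 127)  [q = 7: ≡ 1 ✗]
Since 68^63 ≡ 1, the order of 68 divides 63 < 126, so 68 is not a primitive root.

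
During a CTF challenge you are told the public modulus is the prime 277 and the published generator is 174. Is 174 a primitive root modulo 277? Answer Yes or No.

Yes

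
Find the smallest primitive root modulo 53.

2

φ(53) = 53 − 1 = 52 = 2^2 · 13.
Test candidates g = 2, 3, … against the prime factors q ∈ {2, 13} of φ(53): g is a generator iff g^(52/q) ≢ 1 for every such q.
g = 2: 2^26 ≡ 52; 2^4 ≡ 16 — none is 1, so 2 is a primitive root.
The smallest primitive root modulo 53 is 2.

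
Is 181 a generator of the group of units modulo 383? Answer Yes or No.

Yes

φ(383) = 383 − 1 = 382 = 2 · 191.
181 is a primitive root mod 383 iff 181^(φ(383)/q) ≢ 1 for every prime q | φ(383), i.e. q ∈ {2, 191}.
181^191 ≡ 382 (mod 383)  [q = 2: ≢ 1 ✓]
181^2 ≡ 206 (mod 383)  [q = 191: ≢ 1 ✓]
None equal 1, so ord_383(181) = 382: 181 is a primitive root.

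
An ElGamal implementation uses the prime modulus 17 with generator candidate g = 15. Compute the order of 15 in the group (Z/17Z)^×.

8

Since 15 ∈ (Z/17Z)^×, its order divides φ(17) = 17 − 1 = 16 = 2^4.
Divisors of 16: 1, 2, 4, 8, 16.
Compute 15^d (mod 17) for the divisors d until we hit 1:
15^1 ≡ 15 (mod 17)
15^2 ≡ 4 (mod 17)
15^4 ≡ 16 (mod 17)
15^8 ≡ 1 (mod 17) ✓
Hence ord(15) = 8.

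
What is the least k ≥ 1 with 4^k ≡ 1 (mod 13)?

By Lagrange's theorem, ord_13(4) divides φ(13) = 13 − 1 = 12 = 2^2 · 3.
Divisors of 12: 1, 2, 3, 4, 6, 12.
Compute 4^d (mod 13) for the divisors d until we hit 1:
4^1 ≡ 4 (mod 13)
4^2 ≡ 3 (mod 13)
4^3 ≡ 12 (mod 13)
4^4 ≡ 9 (mod 13)
4^6 ≡ 1 (mod 13) ✓
Hence ord(4) = 6.

6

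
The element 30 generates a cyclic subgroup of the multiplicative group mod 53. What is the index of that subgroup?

ord(30) | φ(53) = 53 − 1 = 52 = 2^2 · 13.
Divisors of 52: 1, 2, 4, 13, 26, 52.
Test each divisor d:
30^1 ≡ 30
30^2 ≡ 52
30^4 ≡ 1
So ord_53(30) = 4, hence |⟨30⟩| = 4.
The index is φ(53) / ord(30) = 52 / 4 = 13.

13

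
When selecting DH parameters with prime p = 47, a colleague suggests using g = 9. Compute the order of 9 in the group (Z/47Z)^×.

23

ord(9) | φ(47) = 47 − 1 = 46 = 2 · 23.
Divisors of 46: 1, 2, 23, 46.
Test each divisor d:
9^1 ≡ 9 (mod 47)
9^2 ≡ 34 (mod 47)
9^23 ≡ 1 (mod 47) ✓
Hence ord(9) = 23.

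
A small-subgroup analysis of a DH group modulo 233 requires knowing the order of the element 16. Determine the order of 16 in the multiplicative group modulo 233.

By Lagrange's theorem, ord_233(16) divides φ(233) = 233 − 1 = 232 = 2^3 · 29.
Divisors of 232: 1, 2, 4, 8, 29, 58, 116, 232.
Compute 16^d (mod 233) for the divisors d until we hit 1:
16^1 ≡ 16 (mod 233)
16^2 ≡ 23 (mod 233)
16^4 ≡ 63 (mod 233)
16^8 ≡ 8 (mod 233)
16^29 ≡ 1 (mod 233) ✓
Hence ord(16) = 29.

29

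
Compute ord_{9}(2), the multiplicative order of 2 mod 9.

The order of 2 must divide φ(9) = φ(3^2) = 3·(3−1) = 6 = 2 · 3.
Divisors of 6: 1, 2, 3, 6.
Check 2^d mod 9 for each divisor in increasing order:
2^1 ≡ 2
2^2 ≡ 4
2^3 ≡ 8
2^6 ≡ 1
Therefore the multiplicative order of 2 modulo 9 is 6.

6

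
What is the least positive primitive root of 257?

3

φ(257) = 257 − 1 = 256 = 2^8.
g is a primitive root iff g^(256/q) ≢ 1 (mod 257) for each prime q ∈ {2}.
g = 2: 2^128 ≡ 1 — hits 1, so not a primitive root.
g = 3: 3^128 ≡ 256 — none is 1, so 3 is a primitive root.
So 3 is the smallest generator of (Z/257Z)^×.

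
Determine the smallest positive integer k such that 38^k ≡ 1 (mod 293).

73

Since 38 ∈ (Z/293Z)^×, its order divides φ(293) = 293 − 1 = 292 = 2^2 · 73.
Divisors of 292: 1, 2, 4, 73, 146, 292.
Check 38^d mod 293 for each divisor in increasing order:
38^1 ≡ 38 (mod 293)
38^2 ≡ 272 (mod 293)
38^4 ≡ 148 (mod 293)
38^73 ≡ 1 (mod 293) ✓
Therefore the multiplicative order of 38 modulo 293 is 73.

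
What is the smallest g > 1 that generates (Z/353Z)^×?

3

φ(353) = 353 − 1 = 352 = 2^5 · 11.
g is a primitive root iff g^(352/q) ≢ 1 (mod 353) for each prime q ∈ {2, 11}.
g = 2: 2^176 ≡ 1 — hits 1, so not a primitive root.
g = 3: 3^176 ≡ 352; 3^32 ≡ 140 — none is 1, so 3 is a primitive root.
The smallest primitive root modulo 353 is 3.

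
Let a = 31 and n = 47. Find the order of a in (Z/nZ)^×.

46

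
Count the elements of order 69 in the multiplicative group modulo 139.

44

φ(139) = 139 − 1 = 138 = 2 · 3 · 23.
In a cyclic group of order 138, there are φ(d) elements of order d for each divisor d of 138, and zero for non-divisors.
69 = 3 · 23 divides 138, and φ(69) = 44.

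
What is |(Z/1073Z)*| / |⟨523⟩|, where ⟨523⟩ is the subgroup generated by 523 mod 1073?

28

The order of 523 must divide φ(1073) = φ(29·37) = (29−1)·(37−1) = 28·36 = 1008 = 2^4 · 3^2 · 7.
Divisors of 1008: 1, 2, 3, 4, 6, 7, 8, 9, 12, 14, 16, 18, 21, 24, 28, 36, 42, 48, 56, 63, 72, 84, 112, 126, 144, 168, 252, 336, 504, 1008.
Evaluate successive powers at the divisors of 1008:
523^1 ≡ 523 (mod 1073)
523^2 ≡ 987 (mod 1073)
523^3 ≡ 88 (mod 1073)
523^4 ≡ 958 (mod 1073)
523^6 ≡ 233 (mod 1073)
523^7 ≡ 610 (mod 1073)
523^8 ≡ 349 (mod 1073)
523^9 ≡ 117 (mod 1073)
523^12 ≡ 639 (mod 1073)
523^14 ≡ 842 (mod 1073)
523^16 ≡ 552 (mod 1073)
523^18 ≡ 813 (mod 1073)
523^21 ≡ 726 (mod 1073)
523^24 ≡ 581 (mod 1073)
523^28 ≡ 784 (mod 1073)
523^36 ≡ 1 (mod 1073) ✓
Thus |⟨523⟩| = ord(523) = 36.
Index = |(Z/1073Z)^×| / |⟨523⟩| = 1008 / 36 = 28.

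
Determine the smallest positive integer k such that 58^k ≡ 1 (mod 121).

55

By Lagrange's theorem, ord_121(58) divides φ(121) = φ(11^2) = 11·(11−1) = 110 = 2 · 5 · 11.
Divisors of 110: 1, 2, 5, 10, 11, 22, 55, 110.
Compute 58^d (mod 121) for the divisors d until we hit 1:
58^1 ≡ 58 (mod 121)
58^2 ≡ 97 (mod 121)
58^5 ≡ 12 (mod 121)
58^10 ≡ 23 (mod 121)
58^11 ≡ 3 (mod 121)
58^22 ≡ 9 (mod 121)
58^55 ≡ 1 (mod 121) ✓
So ord_121(58) = 55.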